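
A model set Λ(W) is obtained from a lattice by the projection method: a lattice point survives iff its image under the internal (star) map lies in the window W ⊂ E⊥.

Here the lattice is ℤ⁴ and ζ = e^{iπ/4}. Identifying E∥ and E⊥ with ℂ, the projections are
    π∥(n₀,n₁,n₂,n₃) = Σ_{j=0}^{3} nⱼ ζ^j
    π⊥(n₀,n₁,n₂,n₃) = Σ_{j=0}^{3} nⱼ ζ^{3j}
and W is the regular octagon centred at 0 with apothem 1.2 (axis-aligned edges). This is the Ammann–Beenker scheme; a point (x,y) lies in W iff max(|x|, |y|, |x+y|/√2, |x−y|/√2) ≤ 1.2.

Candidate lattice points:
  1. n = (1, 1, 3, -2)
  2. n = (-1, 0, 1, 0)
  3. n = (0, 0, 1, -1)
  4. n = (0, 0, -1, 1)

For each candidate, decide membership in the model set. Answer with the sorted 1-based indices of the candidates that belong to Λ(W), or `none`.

π⊥(n) = n₀ + n₁ζ³ + n₂ζ⁶ + n₃ζ⁹ where ζ = e^{iπ/4}.
#1 (1, 1, 3, -2): internal (-1.12132, -3.70711); octagon support 3.70711 vs apothem 1.2 → ∉ W
#2 (-1, 0, 1, 0): internal (-1.00000, -1.00000); octagon support 1.41421 vs apothem 1.2 → ∉ W
#3 (0, 0, 1, -1): internal (-0.70711, -1.70711); octagon support 1.70711 vs apothem 1.2 → ∉ W
#4 (0, 0, -1, 1): internal (0.70711, 1.70711); octagon support 1.70711 vs apothem 1.2 → ∉ W

none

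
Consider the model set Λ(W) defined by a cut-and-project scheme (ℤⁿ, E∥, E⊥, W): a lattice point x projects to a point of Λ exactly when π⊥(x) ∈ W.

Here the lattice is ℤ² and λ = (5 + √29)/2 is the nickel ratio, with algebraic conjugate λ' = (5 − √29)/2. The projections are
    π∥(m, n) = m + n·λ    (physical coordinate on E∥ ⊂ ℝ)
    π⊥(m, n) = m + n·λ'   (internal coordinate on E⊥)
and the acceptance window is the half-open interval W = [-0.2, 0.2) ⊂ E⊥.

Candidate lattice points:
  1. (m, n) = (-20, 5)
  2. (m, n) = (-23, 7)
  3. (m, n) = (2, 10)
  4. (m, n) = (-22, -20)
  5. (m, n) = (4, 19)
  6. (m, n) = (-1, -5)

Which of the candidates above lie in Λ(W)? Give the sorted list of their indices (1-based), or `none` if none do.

λ' = (5−√29)/2 ≈ -0.19258.
[1] lift (-20,5): star map gives -20.96291; window check -0.2 ≤ -20.96291 < 0.2 is false → out
[2] lift (-23,7): star map gives -24.34808; window check -0.2 ≤ -24.34808 < 0.2 is false → out
[3] lift (2,10): star map gives 0.07418; window check -0.2 ≤ 0.07418 < 0.2 is true → IN Λ
[4] lift (-22,-20): star map gives -18.14835; window check -0.2 ≤ -18.14835 < 0.2 is false → out
[5] lift (4,19): star map gives 0.34093; window check -0.2 ≤ 0.34093 < 0.2 is false → out
[6] lift (-1,-5): star map gives -0.03709; window check -0.2 ≤ -0.03709 < 0.2 is true → IN Λ

3, 6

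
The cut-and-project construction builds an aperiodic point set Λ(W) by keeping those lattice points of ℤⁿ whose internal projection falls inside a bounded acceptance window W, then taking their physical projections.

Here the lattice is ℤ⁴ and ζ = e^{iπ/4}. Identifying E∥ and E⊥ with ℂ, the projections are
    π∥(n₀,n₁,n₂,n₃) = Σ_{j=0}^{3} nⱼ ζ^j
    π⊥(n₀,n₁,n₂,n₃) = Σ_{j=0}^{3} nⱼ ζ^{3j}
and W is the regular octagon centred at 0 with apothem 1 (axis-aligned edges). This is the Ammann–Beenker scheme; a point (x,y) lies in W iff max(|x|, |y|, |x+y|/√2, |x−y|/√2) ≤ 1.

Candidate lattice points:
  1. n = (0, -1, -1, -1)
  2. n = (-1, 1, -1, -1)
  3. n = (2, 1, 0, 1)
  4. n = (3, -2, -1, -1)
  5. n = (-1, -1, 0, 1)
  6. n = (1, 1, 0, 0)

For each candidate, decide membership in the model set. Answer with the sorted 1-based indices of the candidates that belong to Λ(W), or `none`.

1, 5, 6

π⊥(n) = n₀ + n₁ζ³ + n₂ζ⁶ + n₃ζ⁹ where ζ = e^{iπ/4}.
candidate 1: n = (0, -1, -1, -1) → π⊥ ≈ (+0.0000, -0.4142); max(|x|,|y|,|x±y|/√2) = 0.4142 ≤ 1 ⇒ ∈ W
candidate 2: n = (-1, 1, -1, -1) → π⊥ ≈ (-2.4142, +1.0000); max(|x|,|y|,|x±y|/√2) = 2.4142 > 1 ⇒ ∉ W
candidate 3: n = (2, 1, 0, 1) → π⊥ ≈ (+2.0000, +1.4142); max(|x|,|y|,|x±y|/√2) = 2.4142 > 1 ⇒ ∉ W
candidate 4: n = (3, -2, -1, -1) → π⊥ ≈ (+3.7071, -1.1213); max(|x|,|y|,|x±y|/√2) = 3.7071 > 1 ⇒ ∉ W
candidate 5: n = (-1, -1, 0, 1) → π⊥ ≈ (+0.4142, +0.0000); max(|x|,|y|,|x±y|/√2) = 0.4142 ≤ 1 ⇒ ∈ W
candidate 6: n = (1, 1, 0, 0) → π⊥ ≈ (+0.2929, +0.7071); max(|x|,|y|,|x±y|/√2) = 0.7071 ≤ 1 ⇒ ∈ W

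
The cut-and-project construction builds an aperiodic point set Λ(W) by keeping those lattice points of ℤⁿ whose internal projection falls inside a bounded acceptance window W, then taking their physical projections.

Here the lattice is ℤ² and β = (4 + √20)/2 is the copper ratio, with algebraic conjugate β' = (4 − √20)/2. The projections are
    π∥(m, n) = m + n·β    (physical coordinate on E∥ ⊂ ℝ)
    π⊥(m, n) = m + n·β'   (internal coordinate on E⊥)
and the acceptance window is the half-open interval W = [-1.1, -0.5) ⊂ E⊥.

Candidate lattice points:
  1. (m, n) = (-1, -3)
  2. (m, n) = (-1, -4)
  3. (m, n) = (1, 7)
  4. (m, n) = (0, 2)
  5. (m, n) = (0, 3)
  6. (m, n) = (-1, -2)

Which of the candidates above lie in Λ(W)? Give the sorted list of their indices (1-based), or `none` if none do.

3, 5, 6

Compute β' = (4−√20)/2 = -0.236068, so π⊥(m,n) = m -0.236068·n.
#1 (-1,-3): internal coord -1 + (-3)·β' = -0.291796; -0.291796 ∉ [-1.1, -0.5) → out
#2 (-1,-4): internal coord -1 + (-4)·β' = -0.055728; -0.055728 ∉ [-1.1, -0.5) → out
#3 (1,7): internal coord 1 + (7)·β' = -0.652476; -0.652476 ∈ [-1.1, -0.5) → IN Λ
#4 (0,2): internal coord 0 + (2)·β' = -0.472136; -0.472136 ∉ [-1.1, -0.5) → out
#5 (0,3): internal coord 0 + (3)·β' = -0.708204; -0.708204 ∈ [-1.1, -0.5) → IN Λ
#6 (-1,-2): internal coord -1 + (-2)·β' = -0.527864; -0.527864 ∈ [-1.1, -0.5) → IN Λ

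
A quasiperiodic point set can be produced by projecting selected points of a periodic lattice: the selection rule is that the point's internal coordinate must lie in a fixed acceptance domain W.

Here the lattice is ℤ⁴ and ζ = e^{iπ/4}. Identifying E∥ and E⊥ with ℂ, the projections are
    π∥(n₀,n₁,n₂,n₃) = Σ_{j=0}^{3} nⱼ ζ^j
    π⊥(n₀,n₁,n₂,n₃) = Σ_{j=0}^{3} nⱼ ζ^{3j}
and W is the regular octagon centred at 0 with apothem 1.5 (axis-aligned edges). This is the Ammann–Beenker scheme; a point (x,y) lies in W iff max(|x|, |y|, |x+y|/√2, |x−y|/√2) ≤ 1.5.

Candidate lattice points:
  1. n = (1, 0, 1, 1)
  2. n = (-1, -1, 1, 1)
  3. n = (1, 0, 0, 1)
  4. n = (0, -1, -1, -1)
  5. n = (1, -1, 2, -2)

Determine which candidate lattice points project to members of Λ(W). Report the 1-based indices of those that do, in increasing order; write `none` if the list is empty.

2, 4

With ζ = e^{iπ/4} the internal vectors are ζ^0,ζ^3,ζ^6,ζ^9.
candidate 1: n = (1, 0, 1, 1) → π⊥ ≈ (+1.707107, -0.292893); max(|x|,|y|,|x±y|/√2) = 1.707107 > 1.5 ⇒ ∉ W
candidate 2: n = (-1, -1, 1, 1) → π⊥ ≈ (+0.414214, -1.000000); max(|x|,|y|,|x±y|/√2) = 1.000000 ≤ 1.5 ⇒ ∈ W
candidate 3: n = (1, 0, 0, 1) → π⊥ ≈ (+1.707107, +0.707107); max(|x|,|y|,|x±y|/√2) = 1.707107 > 1.5 ⇒ ∉ W
candidate 4: n = (0, -1, -1, -1) → π⊥ ≈ (+0.000000, -0.414214); max(|x|,|y|,|x±y|/√2) = 0.414214 ≤ 1.5 ⇒ ∈ W
candidate 5: n = (1, -1, 2, -2) → π⊥ ≈ (+0.292893, -4.121320); max(|x|,|y|,|x±y|/√2) = 4.121320 > 1.5 ⇒ ∉ W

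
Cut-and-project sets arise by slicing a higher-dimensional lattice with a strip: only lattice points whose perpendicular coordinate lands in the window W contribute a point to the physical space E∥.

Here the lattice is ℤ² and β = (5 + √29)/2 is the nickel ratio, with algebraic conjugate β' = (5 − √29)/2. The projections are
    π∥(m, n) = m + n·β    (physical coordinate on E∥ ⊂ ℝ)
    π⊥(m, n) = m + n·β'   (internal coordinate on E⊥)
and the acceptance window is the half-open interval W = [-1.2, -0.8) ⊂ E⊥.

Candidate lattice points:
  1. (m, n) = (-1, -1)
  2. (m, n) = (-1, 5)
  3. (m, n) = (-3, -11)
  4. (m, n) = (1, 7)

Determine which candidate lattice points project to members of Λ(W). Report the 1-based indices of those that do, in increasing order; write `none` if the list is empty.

Compute β' = (5−√29)/2 = -0.1926, so π⊥(m,n) = m -0.1926·n.
#1 (-1,-1): internal coord -1 + (-1)·β' = -0.8074; -0.8074 ∈ [-1.2, -0.8) → IN Λ
#2 (-1,5): internal coord -1 + (5)·β' = -1.9629; -1.9629 ∉ [-1.2, -0.8) → out
#3 (-3,-11): internal coord -3 + (-11)·β' = -0.8816; -0.8816 ∈ [-1.2, -0.8) → IN Λ
#4 (1,7): internal coord 1 + (7)·β' = -0.3481; -0.3481 ∉ [-1.2, -0.8) → out

1, 3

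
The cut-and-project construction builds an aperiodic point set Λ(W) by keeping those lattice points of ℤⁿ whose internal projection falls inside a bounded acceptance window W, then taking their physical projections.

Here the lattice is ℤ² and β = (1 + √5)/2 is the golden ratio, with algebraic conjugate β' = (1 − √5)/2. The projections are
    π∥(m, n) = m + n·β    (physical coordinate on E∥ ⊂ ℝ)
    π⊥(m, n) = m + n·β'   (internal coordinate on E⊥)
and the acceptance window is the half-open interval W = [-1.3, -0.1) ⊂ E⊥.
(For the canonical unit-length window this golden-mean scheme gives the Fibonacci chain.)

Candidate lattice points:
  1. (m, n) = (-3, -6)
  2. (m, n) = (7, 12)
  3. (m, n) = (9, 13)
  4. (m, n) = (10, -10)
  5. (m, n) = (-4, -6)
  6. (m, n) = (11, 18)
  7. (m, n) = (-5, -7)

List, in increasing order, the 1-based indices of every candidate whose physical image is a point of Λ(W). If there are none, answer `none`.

2, 5, 6, 7

β' = (1−√5)/2 ≈ -0.61803.
[1] lift (-3,-6): star map gives 0.70820; window check -1.3 ≤ 0.70820 < -0.1 is false → out
[2] lift (7,12): star map gives -0.41641; window check -1.3 ≤ -0.41641 < -0.1 is true → IN Λ
[3] lift (9,13): star map gives 0.96556; window check -1.3 ≤ 0.96556 < -0.1 is false → out
[4] lift (10,-10): star map gives 16.18034; window check -1.3 ≤ 16.18034 < -0.1 is false → out
[5] lift (-4,-6): star map gives -0.29180; window check -1.3 ≤ -0.29180 < -0.1 is true → IN Λ
[6] lift (11,18): star map gives -0.12461; window check -1.3 ≤ -0.12461 < -0.1 is true → IN Λ
[7] lift (-5,-7): star map gives -0.67376; window check -1.3 ≤ -0.67376 < -0.1 is true → IN Λ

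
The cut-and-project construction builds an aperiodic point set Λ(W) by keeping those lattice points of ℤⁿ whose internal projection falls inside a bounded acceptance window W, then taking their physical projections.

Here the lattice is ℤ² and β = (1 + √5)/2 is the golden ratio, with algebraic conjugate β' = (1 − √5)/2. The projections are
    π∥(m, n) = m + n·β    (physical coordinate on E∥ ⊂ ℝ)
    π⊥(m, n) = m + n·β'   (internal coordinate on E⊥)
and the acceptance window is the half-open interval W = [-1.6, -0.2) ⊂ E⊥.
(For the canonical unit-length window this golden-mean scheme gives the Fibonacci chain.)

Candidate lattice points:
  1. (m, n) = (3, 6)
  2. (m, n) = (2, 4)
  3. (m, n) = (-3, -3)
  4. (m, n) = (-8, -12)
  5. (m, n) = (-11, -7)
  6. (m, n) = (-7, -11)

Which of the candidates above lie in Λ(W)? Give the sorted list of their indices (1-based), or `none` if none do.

1, 2, 3, 4, 6

Numerically β ≈ 1.61803 and β' = −1/β ≈ -0.61803.
#1 (3,6): internal coord 3 + (6)·β' = -0.70820; -0.70820 ∈ [-1.6, -0.2) → IN Λ
#2 (2,4): internal coord 2 + (4)·β' = -0.47214; -0.47214 ∈ [-1.6, -0.2) → IN Λ
#3 (-3,-3): internal coord -3 + (-3)·β' = -1.14590; -1.14590 ∈ [-1.6, -0.2) → IN Λ
#4 (-8,-12): internal coord -8 + (-12)·β' = -0.58359; -0.58359 ∈ [-1.6, -0.2) → IN Λ
#5 (-11,-7): internal coord -11 + (-7)·β' = -6.67376; -6.67376 ∉ [-1.6, -0.2) → out
#6 (-7,-11): internal coord -7 + (-11)·β' = -0.20163; -0.20163 ∈ [-1.6, -0.2) → IN Λ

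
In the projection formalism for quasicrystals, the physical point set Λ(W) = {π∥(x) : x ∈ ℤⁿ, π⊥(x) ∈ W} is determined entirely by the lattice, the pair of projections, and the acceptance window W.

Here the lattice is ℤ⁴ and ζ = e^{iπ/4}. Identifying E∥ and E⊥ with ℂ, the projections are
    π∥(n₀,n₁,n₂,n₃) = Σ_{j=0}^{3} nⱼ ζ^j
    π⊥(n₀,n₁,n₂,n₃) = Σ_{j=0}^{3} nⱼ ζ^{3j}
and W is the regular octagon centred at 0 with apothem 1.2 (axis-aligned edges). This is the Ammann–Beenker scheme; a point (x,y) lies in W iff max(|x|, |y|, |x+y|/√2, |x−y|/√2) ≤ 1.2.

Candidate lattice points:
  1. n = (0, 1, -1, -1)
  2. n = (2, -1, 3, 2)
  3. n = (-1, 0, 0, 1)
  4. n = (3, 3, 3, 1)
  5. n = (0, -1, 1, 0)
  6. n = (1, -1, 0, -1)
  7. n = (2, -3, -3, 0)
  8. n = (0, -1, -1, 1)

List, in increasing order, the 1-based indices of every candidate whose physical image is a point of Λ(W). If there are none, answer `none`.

3

With ζ = e^{iπ/4} the internal vectors are ζ^0,ζ^3,ζ^6,ζ^9.
#1 (0, 1, -1, -1): internal (-1.41421, 1.00000); octagon support 1.70711 vs apothem 1.2 → ∉ W
#2 (2, -1, 3, 2): internal (4.12132, -2.29289); octagon support 4.53553 vs apothem 1.2 → ∉ W
#3 (-1, 0, 0, 1): internal (-0.29289, 0.70711); octagon support 0.70711 vs apothem 1.2 → ∈ W
#4 (3, 3, 3, 1): internal (1.58579, -0.17157); octagon support 1.58579 vs apothem 1.2 → ∉ W
#5 (0, -1, 1, 0): internal (0.70711, -1.70711); octagon support 1.70711 vs apothem 1.2 → ∉ W
#6 (1, -1, 0, -1): internal (1.00000, -1.41421); octagon support 1.70711 vs apothem 1.2 → ∉ W
#7 (2, -3, -3, 0): internal (4.12132, 0.87868); octagon support 4.12132 vs apothem 1.2 → ∉ W
#8 (0, -1, -1, 1): internal (1.41421, 1.00000); octagon support 1.70711 vs apothem 1.2 → ∉ W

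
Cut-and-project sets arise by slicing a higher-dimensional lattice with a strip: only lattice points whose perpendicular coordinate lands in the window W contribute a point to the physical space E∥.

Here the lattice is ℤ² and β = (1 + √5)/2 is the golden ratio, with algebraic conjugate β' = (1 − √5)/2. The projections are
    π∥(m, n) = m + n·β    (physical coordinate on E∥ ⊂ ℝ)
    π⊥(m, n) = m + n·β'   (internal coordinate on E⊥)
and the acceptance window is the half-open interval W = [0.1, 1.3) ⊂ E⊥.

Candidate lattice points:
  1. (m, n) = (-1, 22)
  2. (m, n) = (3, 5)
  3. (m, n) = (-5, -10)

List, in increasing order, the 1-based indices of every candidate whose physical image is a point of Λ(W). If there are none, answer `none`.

Numerically β ≈ 1.618034 and β' = −1/β ≈ -0.618034.
candidate 1: (m,n)=(-1,22) → π∥ = -1+22·β ≈ 34.596748, π⊥ = -1+22·β' ≈ -14.596748 ∉ [0.1, 1.3) ⇒ out
candidate 2: (m,n)=(3,5) → π∥ = 3+5·β ≈ 11.090170, π⊥ = 3+5·β' ≈ -0.090170 ∉ [0.1, 1.3) ⇒ out
candidate 3: (m,n)=(-5,-10) → π∥ = -5-10·β ≈ -21.180340, π⊥ = -5-10·β' ≈ 1.180340 ∈ [0.1, 1.3) ⇒ IN Λ

3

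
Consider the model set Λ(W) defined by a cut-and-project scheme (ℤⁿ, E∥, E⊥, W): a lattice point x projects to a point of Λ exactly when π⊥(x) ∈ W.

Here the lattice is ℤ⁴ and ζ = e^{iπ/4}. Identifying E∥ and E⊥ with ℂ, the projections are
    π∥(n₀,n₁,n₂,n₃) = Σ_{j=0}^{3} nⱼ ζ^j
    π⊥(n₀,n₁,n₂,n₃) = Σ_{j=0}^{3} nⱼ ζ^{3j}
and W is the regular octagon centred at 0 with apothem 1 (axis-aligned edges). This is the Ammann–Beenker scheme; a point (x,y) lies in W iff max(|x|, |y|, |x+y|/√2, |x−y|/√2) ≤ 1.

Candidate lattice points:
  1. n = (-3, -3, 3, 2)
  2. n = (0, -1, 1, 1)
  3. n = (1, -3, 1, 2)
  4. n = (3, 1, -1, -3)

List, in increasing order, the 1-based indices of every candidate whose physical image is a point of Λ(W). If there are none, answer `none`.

4

Internal map: ζ^{3j} for j=0..3 gives (1,0), (−√2/2,√2/2), (0,−1), (√2/2,√2/2).
candidate 1: n = (-3, -3, 3, 2) → π⊥ ≈ (+0.5355, -3.7071); max(|x|,|y|,|x±y|/√2) = 3.7071 > 1 ⇒ ∉ W
candidate 2: n = (0, -1, 1, 1) → π⊥ ≈ (+1.4142, -1.0000); max(|x|,|y|,|x±y|/√2) = 1.7071 > 1 ⇒ ∉ W
candidate 3: n = (1, -3, 1, 2) → π⊥ ≈ (+4.5355, -1.7071); max(|x|,|y|,|x±y|/√2) = 4.5355 > 1 ⇒ ∉ W
candidate 4: n = (3, 1, -1, -3) → π⊥ ≈ (+0.1716, -0.4142); max(|x|,|y|,|x±y|/√2) = 0.4142 ≤ 1 ⇒ ∈ W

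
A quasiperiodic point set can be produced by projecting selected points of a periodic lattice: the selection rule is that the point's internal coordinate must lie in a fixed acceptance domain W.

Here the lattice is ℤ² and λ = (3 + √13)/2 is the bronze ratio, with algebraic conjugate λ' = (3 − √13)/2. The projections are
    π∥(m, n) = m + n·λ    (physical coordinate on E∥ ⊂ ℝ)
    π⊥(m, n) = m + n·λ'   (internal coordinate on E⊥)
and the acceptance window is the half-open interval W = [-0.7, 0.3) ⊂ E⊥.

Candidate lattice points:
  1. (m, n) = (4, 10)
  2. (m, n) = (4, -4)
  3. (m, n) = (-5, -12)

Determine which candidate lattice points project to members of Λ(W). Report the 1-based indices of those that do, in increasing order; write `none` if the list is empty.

none

λ' = (3−√13)/2 ≈ -0.3028.
#1 (4,10): internal coord 4 + (10)·λ' = +0.9722; +0.9722 ∉ [-0.7, 0.3) → out
#2 (4,-4): internal coord 4 + (-4)·λ' = +5.2111; +5.2111 ∉ [-0.7, 0.3) → out
#3 (-5,-12): internal coord -5 + (-12)·λ' = -1.3667; -1.3667 ∉ [-0.7, 0.3) → out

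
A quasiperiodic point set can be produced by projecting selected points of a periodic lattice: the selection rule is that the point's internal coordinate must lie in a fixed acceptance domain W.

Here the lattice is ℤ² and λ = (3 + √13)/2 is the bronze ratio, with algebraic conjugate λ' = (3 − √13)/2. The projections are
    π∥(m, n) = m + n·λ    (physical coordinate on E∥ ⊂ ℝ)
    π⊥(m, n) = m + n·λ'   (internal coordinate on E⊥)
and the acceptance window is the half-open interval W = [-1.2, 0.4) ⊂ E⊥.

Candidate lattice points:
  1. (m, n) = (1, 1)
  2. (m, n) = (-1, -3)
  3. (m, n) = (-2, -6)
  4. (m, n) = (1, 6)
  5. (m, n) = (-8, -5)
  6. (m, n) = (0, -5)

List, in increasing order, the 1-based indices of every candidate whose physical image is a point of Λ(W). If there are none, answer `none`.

2, 3, 4

Compute λ' = (3−√13)/2 = -0.3028, so π⊥(m,n) = m -0.3028·n.
#1 (1,1): internal coord 1 + (1)·λ' = +0.6972; +0.6972 ∉ [-1.2, 0.4) → out
#2 (-1,-3): internal coord -1 + (-3)·λ' = -0.0917; -0.0917 ∈ [-1.2, 0.4) → IN Λ
#3 (-2,-6): internal coord -2 + (-6)·λ' = -0.1833; -0.1833 ∈ [-1.2, 0.4) → IN Λ
#4 (1,6): internal coord 1 + (6)·λ' = -0.8167; -0.8167 ∈ [-1.2, 0.4) → IN Λ
#5 (-8,-5): internal coord -8 + (-5)·λ' = -6.4861; -6.4861 ∉ [-1.2, 0.4) → out
#6 (0,-5): internal coord 0 + (-5)·λ' = +1.5139; +1.5139 ∉ [-1.2, 0.4) → out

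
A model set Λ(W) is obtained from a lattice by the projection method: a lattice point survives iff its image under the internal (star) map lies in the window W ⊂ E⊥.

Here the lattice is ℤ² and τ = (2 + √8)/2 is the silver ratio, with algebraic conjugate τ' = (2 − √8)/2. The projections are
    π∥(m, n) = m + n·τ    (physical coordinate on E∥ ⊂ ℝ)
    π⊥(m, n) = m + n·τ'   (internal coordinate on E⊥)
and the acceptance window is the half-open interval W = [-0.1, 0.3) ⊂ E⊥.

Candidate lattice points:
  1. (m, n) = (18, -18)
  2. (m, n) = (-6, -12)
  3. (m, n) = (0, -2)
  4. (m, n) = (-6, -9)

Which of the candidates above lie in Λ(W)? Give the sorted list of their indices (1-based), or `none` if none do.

none

Compute τ' = (2−√8)/2 = -0.41421, so π⊥(m,n) = m -0.41421·n.
candidate 1: (m,n)=(18,-18) → π∥ = 18-18·τ ≈ -25.45584, π⊥ = 18-18·τ' ≈ 25.45584 ∉ [-0.1, 0.3) ⇒ out
candidate 2: (m,n)=(-6,-12) → π∥ = -6-12·τ ≈ -34.97056, π⊥ = -6-12·τ' ≈ -1.02944 ∉ [-0.1, 0.3) ⇒ out
candidate 3: (m,n)=(0,-2) → π∥ = 0-2·τ ≈ -4.82843, π⊥ = 0-2·τ' ≈ 0.82843 ∉ [-0.1, 0.3) ⇒ out
candidate 4: (m,n)=(-6,-9) → π∥ = -6-9·τ ≈ -27.72792, π⊥ = -6-9·τ' ≈ -2.27208 ∉ [-0.1, 0.3) ⇒ out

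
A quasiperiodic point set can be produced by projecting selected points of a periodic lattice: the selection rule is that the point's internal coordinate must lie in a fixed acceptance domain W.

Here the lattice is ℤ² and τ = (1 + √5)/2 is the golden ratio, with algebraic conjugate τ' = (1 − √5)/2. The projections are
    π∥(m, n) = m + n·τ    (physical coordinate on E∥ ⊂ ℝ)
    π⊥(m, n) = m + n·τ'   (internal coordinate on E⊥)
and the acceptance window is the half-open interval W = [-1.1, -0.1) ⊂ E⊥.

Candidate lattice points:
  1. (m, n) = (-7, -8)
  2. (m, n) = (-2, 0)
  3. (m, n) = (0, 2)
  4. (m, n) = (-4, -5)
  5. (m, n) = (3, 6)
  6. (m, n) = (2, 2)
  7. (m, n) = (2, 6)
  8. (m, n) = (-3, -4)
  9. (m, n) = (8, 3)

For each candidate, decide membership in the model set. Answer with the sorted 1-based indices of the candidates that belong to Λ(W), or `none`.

4, 5, 8

τ' = (1−√5)/2 ≈ -0.6180.
#1 (-7,-8): internal coord -7 + (-8)·τ' = -2.0557; -2.0557 ∉ [-1.1, -0.1) → out
#2 (-2,0): internal coord -2 + (0)·τ' = -2.0000; -2.0000 ∉ [-1.1, -0.1) → out
#3 (0,2): internal coord 0 + (2)·τ' = -1.2361; -1.2361 ∉ [-1.1, -0.1) → out
#4 (-4,-5): internal coord -4 + (-5)·τ' = -0.9098; -0.9098 ∈ [-1.1, -0.1) → IN Λ
#5 (3,6): internal coord 3 + (6)·τ' = -0.7082; -0.7082 ∈ [-1.1, -0.1) → IN Λ
#6 (2,2): internal coord 2 + (2)·τ' = +0.7639; +0.7639 ∉ [-1.1, -0.1) → out
#7 (2,6): internal coord 2 + (6)·τ' = -1.7082; -1.7082 ∉ [-1.1, -0.1) → out
#8 (-3,-4): internal coord -3 + (-4)·τ' = -0.5279; -0.5279 ∈ [-1.1, -0.1) → IN Λ
#9 (8,3): internal coord 8 + (3)·τ' = +6.1459; +6.1459 ∉ [-1.1, -0.1) → out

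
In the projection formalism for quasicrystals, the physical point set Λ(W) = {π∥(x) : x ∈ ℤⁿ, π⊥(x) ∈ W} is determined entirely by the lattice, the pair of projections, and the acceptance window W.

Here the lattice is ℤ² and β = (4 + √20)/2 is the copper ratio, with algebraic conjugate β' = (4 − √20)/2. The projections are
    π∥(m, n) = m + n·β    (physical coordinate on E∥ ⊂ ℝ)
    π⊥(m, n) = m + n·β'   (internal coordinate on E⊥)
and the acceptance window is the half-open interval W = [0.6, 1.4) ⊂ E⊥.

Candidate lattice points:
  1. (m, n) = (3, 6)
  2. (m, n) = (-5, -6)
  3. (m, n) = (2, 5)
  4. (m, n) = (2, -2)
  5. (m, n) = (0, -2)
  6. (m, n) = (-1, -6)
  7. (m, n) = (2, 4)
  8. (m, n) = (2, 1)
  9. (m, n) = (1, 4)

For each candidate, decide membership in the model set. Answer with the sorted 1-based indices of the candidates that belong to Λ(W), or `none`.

3, 7

Numerically β ≈ 4.236068 and β' = −1/β ≈ -0.236068.
candidate 1: (m,n)=(3,6) → π∥ = 3+6·β ≈ 28.416408, π⊥ = 3+6·β' ≈ 1.583592 ∉ [0.6, 1.4) ⇒ out
candidate 2: (m,n)=(-5,-6) → π∥ = -5-6·β ≈ -30.416408, π⊥ = -5-6·β' ≈ -3.583592 ∉ [0.6, 1.4) ⇒ out
candidate 3: (m,n)=(2,5) → π∥ = 2+5·β ≈ 23.180340, π⊥ = 2+5·β' ≈ 0.819660 ∈ [0.6, 1.4) ⇒ IN Λ
candidate 4: (m,n)=(2,-2) → π∥ = 2-2·β ≈ -6.472136, π⊥ = 2-2·β' ≈ 2.472136 ∉ [0.6, 1.4) ⇒ out
candidate 5: (m,n)=(0,-2) → π∥ = 0-2·β ≈ -8.472136, π⊥ = 0-2·β' ≈ 0.472136 ∉ [0.6, 1.4) ⇒ out
candidate 6: (m,n)=(-1,-6) → π∥ = -1-6·β ≈ -26.416408, π⊥ = -1-6·β' ≈ 0.416408 ∉ [0.6, 1.4) ⇒ out
candidate 7: (m,n)=(2,4) → π∥ = 2+4·β ≈ 18.944272, π⊥ = 2+4·β' ≈ 1.055728 ∈ [0.6, 1.4) ⇒ IN Λ
candidate 8: (m,n)=(2,1) → π∥ = 2+1·β ≈ 6.236068, π⊥ = 2+1·β' ≈ 1.763932 ∉ [0.6, 1.4) ⇒ out
candidate 9: (m,n)=(1,4) → π∥ = 1+4·β ≈ 17.944272, π⊥ = 1+4·β' ≈ 0.055728 ∉ [0.6, 1.4) ⇒ out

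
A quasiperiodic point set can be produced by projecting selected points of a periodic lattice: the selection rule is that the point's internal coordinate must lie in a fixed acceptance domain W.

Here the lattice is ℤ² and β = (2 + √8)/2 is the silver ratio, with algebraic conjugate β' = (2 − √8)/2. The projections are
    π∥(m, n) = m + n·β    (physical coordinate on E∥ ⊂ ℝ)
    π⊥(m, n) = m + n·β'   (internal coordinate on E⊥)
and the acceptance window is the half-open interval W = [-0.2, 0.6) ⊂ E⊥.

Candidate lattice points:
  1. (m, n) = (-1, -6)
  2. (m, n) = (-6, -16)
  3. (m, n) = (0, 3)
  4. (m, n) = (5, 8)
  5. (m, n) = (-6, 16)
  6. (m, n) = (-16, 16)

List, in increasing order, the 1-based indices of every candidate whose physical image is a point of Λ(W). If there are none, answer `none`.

none

Numerically β ≈ 2.414214 and β' = −1/β ≈ -0.414214.
[1] lift (-1,-6): star map gives 1.485281; window check -0.2 ≤ 1.485281 < 0.6 is false → out
[2] lift (-6,-16): star map gives 0.627417; window check -0.2 ≤ 0.627417 < 0.6 is false → out
[3] lift (0,3): star map gives -1.242641; window check -0.2 ≤ -1.242641 < 0.6 is false → out
[4] lift (5,8): star map gives 1.686292; window check -0.2 ≤ 1.686292 < 0.6 is false → out
[5] lift (-6,16): star map gives -12.627417; window check -0.2 ≤ -12.627417 < 0.6 is false → out
[6] lift (-16,16): star map gives -22.627417; window check -0.2 ≤ -22.627417 < 0.6 is false → out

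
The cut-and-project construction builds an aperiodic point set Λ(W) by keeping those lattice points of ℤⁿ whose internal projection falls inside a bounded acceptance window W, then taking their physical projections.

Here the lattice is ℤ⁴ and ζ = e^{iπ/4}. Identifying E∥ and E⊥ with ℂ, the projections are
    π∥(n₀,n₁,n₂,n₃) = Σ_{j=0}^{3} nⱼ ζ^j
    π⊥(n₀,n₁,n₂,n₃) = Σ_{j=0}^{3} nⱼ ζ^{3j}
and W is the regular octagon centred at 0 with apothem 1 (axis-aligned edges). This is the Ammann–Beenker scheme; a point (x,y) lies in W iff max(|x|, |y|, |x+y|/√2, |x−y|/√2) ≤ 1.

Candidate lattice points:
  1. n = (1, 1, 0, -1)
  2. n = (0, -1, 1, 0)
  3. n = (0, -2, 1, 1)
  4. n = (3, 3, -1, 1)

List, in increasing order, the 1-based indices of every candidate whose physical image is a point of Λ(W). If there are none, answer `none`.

π⊥(n) = n₀ + n₁ζ³ + n₂ζ⁶ + n₃ζ⁹ where ζ = e^{iπ/4}.
#1 (1, 1, 0, -1): internal (-0.41421, 0.00000); octagon support 0.41421 vs apothem 1 → ∈ W
#2 (0, -1, 1, 0): internal (0.70711, -1.70711); octagon support 1.70711 vs apothem 1 → ∉ W
#3 (0, -2, 1, 1): internal (2.12132, -1.70711); octagon support 2.70711 vs apothem 1 → ∉ W
#4 (3, 3, -1, 1): internal (1.58579, 3.82843); octagon support 3.82843 vs apothem 1 → ∉ W

1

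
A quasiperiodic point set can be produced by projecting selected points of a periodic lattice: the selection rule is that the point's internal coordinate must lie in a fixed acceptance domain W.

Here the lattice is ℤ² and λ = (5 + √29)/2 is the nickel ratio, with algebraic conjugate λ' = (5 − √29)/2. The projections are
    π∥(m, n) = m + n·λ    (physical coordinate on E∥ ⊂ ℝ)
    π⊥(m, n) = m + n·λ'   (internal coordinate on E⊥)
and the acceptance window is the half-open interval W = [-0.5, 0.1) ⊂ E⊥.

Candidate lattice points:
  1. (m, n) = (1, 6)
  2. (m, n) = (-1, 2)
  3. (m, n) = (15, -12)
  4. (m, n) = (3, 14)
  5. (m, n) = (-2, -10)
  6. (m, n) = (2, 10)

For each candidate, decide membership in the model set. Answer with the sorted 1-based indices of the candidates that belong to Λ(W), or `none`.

λ' = (5−√29)/2 ≈ -0.1926.
candidate 1: (m,n)=(1,6) → π∥ = 1+6·λ ≈ 32.1555, π⊥ = 1+6·λ' ≈ -0.1555 ∈ [-0.5, 0.1) ⇒ IN Λ
candidate 2: (m,n)=(-1,2) → π∥ = -1+2·λ ≈ 9.3852, π⊥ = -1+2·λ' ≈ -1.3852 ∉ [-0.5, 0.1) ⇒ out
candidate 3: (m,n)=(15,-12) → π∥ = 15-12·λ ≈ -47.3110, π⊥ = 15-12·λ' ≈ 17.3110 ∉ [-0.5, 0.1) ⇒ out
candidate 4: (m,n)=(3,14) → π∥ = 3+14·λ ≈ 75.6962, π⊥ = 3+14·λ' ≈ 0.3038 ∉ [-0.5, 0.1) ⇒ out
candidate 5: (m,n)=(-2,-10) → π∥ = -2-10·λ ≈ -53.9258, π⊥ = -2-10·λ' ≈ -0.0742 ∈ [-0.5, 0.1) ⇒ IN Λ
candidate 6: (m,n)=(2,10) → π∥ = 2+10·λ ≈ 53.9258, π⊥ = 2+10·λ' ≈ 0.0742 ∈ [-0.5, 0.1) ⇒ IN Λ

1, 5, 6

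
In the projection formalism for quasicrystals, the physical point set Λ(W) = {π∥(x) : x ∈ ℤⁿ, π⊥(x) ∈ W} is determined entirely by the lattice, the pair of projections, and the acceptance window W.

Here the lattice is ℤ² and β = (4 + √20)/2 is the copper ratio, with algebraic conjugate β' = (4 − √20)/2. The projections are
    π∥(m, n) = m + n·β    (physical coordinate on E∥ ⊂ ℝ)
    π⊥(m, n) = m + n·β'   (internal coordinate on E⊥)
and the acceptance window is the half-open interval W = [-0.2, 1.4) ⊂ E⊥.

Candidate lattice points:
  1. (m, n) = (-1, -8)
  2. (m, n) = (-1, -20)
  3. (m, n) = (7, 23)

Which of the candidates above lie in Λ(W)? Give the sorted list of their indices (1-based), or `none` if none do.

1

β' = (4−√20)/2 ≈ -0.2361.
candidate 1: (m,n)=(-1,-8) → π∥ = -1-8·β ≈ -34.8885, π⊥ = -1-8·β' ≈ 0.8885 ∈ [-0.2, 1.4) ⇒ IN Λ
candidate 2: (m,n)=(-1,-20) → π∥ = -1-20·β ≈ -85.7214, π⊥ = -1-20·β' ≈ 3.7214 ∉ [-0.2, 1.4) ⇒ out
candidate 3: (m,n)=(7,23) → π∥ = 7+23·β ≈ 104.4296, π⊥ = 7+23·β' ≈ 1.5704 ∉ [-0.2, 1.4) ⇒ out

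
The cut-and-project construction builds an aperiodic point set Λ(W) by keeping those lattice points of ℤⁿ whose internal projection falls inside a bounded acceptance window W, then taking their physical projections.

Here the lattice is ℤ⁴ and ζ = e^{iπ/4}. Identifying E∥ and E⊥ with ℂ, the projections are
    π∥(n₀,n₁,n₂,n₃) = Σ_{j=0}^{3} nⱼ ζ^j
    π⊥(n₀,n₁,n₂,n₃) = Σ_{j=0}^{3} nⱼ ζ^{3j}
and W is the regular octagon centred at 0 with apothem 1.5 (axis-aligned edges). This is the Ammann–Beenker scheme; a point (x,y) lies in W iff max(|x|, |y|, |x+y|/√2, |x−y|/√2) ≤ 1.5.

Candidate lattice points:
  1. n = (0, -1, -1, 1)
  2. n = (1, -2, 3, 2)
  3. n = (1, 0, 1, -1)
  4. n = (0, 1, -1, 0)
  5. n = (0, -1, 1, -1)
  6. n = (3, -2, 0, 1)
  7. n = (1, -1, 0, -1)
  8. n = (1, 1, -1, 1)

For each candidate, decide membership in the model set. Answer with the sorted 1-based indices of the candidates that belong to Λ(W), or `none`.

With ζ = e^{iπ/4} the internal vectors are ζ^0,ζ^3,ζ^6,ζ^9.
#1 (0, -1, -1, 1): internal (1.4142, 1.0000); octagon support 1.7071 vs apothem 1.5 → ∉ W
#2 (1, -2, 3, 2): internal (3.8284, -3.0000); octagon support 4.8284 vs apothem 1.5 → ∉ W
#3 (1, 0, 1, -1): internal (0.2929, -1.7071); octagon support 1.7071 vs apothem 1.5 → ∉ W
#4 (0, 1, -1, 0): internal (-0.7071, 1.7071); octagon support 1.7071 vs apothem 1.5 → ∉ W
#5 (0, -1, 1, -1): internal (0.0000, -2.4142); octagon support 2.4142 vs apothem 1.5 → ∉ W
#6 (3, -2, 0, 1): internal (5.1213, -0.7071); octagon support 5.1213 vs apothem 1.5 → ∉ W
#7 (1, -1, 0, -1): internal (1.0000, -1.4142); octagon support 1.7071 vs apothem 1.5 → ∉ W
#8 (1, 1, -1, 1): internal (1.0000, 2.4142); octagon support 2.4142 vs apothem 1.5 → ∉ W

none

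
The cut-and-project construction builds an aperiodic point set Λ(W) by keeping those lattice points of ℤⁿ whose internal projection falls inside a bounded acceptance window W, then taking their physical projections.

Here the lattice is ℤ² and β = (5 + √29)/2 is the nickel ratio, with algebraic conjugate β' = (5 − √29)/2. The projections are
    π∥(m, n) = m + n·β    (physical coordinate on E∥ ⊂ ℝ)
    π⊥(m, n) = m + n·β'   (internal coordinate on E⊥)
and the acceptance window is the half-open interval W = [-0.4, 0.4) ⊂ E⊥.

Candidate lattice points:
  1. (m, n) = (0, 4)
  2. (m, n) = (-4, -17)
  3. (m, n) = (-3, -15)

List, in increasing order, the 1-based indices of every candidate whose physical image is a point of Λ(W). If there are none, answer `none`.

3

Compute β' = (5−√29)/2 = -0.1926, so π⊥(m,n) = m -0.1926·n.
[1] lift (0,4): star map gives -0.7703; window check -0.4 ≤ -0.7703 < 0.4 is false → out
[2] lift (-4,-17): star map gives -0.7261; window check -0.4 ≤ -0.7261 < 0.4 is false → out
[3] lift (-3,-15): star map gives -0.1113; window check -0.4 ≤ -0.1113 < 0.4 is true → IN Λ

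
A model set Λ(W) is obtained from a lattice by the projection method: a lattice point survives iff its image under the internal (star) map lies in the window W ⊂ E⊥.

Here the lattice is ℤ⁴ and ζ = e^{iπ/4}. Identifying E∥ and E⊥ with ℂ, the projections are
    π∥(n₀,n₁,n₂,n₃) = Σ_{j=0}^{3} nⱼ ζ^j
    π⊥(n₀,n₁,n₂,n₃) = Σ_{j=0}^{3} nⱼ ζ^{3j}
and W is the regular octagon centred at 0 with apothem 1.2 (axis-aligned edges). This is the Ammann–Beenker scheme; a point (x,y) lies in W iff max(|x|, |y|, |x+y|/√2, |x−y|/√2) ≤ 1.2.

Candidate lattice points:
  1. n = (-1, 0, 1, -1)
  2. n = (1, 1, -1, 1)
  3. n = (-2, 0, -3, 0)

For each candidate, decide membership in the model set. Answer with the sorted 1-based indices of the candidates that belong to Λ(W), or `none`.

π⊥(n) = n₀ + n₁ζ³ + n₂ζ⁶ + n₃ζ⁹ where ζ = e^{iπ/4}.
candidate 1: n = (-1, 0, 1, -1) → π⊥ ≈ (-1.707107, -1.707107); max(|x|,|y|,|x±y|/√2) = 2.414214 > 1.2 ⇒ ∉ W
candidate 2: n = (1, 1, -1, 1) → π⊥ ≈ (+1.000000, +2.414214); max(|x|,|y|,|x±y|/√2) = 2.414214 > 1.2 ⇒ ∉ W
candidate 3: n = (-2, 0, -3, 0) → π⊥ ≈ (-2.000000, +3.000000); max(|x|,|y|,|x±y|/√2) = 3.535534 > 1.2 ⇒ ∉ W

none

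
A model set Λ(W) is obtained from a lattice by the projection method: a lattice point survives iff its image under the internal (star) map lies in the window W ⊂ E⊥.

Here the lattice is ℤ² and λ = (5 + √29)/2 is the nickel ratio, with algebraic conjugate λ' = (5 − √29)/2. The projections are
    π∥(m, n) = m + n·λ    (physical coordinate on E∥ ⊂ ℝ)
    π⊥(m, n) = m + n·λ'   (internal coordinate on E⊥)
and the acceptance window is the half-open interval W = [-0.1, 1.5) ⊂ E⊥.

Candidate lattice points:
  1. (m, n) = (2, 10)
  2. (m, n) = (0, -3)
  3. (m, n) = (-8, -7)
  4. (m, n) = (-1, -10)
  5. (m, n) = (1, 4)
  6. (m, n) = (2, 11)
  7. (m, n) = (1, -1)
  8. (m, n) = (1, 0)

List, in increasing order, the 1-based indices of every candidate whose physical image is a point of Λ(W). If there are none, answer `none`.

1, 2, 4, 5, 7, 8

Compute λ' = (5−√29)/2 = -0.192582, so π⊥(m,n) = m -0.192582·n.
candidate 1: (m,n)=(2,10) → π∥ = 2+10·λ ≈ 53.925824, π⊥ = 2+10·λ' ≈ 0.074176 ∈ [-0.1, 1.5) ⇒ IN Λ
candidate 2: (m,n)=(0,-3) → π∥ = 0-3·λ ≈ -15.577747, π⊥ = 0-3·λ' ≈ 0.577747 ∈ [-0.1, 1.5) ⇒ IN Λ
candidate 3: (m,n)=(-8,-7) → π∥ = -8-7·λ ≈ -44.348077, π⊥ = -8-7·λ' ≈ -6.651923 ∉ [-0.1, 1.5) ⇒ out
candidate 4: (m,n)=(-1,-10) → π∥ = -1-10·λ ≈ -52.925824, π⊥ = -1-10·λ' ≈ 0.925824 ∈ [-0.1, 1.5) ⇒ IN Λ
candidate 5: (m,n)=(1,4) → π∥ = 1+4·λ ≈ 21.770330, π⊥ = 1+4·λ' ≈ 0.229670 ∈ [-0.1, 1.5) ⇒ IN Λ
candidate 6: (m,n)=(2,11) → π∥ = 2+11·λ ≈ 59.118406, π⊥ = 2+11·λ' ≈ -0.118406 ∉ [-0.1, 1.5) ⇒ out
candidate 7: (m,n)=(1,-1) → π∥ = 1-1·λ ≈ -4.192582, π⊥ = 1-1·λ' ≈ 1.192582 ∈ [-0.1, 1.5) ⇒ IN Λ
candidate 8: (m,n)=(1,0) → π∥ = 1+0·λ ≈ 1.000000, π⊥ = 1+0·λ' ≈ 1.000000 ∈ [-0.1, 1.5) ⇒ IN Λ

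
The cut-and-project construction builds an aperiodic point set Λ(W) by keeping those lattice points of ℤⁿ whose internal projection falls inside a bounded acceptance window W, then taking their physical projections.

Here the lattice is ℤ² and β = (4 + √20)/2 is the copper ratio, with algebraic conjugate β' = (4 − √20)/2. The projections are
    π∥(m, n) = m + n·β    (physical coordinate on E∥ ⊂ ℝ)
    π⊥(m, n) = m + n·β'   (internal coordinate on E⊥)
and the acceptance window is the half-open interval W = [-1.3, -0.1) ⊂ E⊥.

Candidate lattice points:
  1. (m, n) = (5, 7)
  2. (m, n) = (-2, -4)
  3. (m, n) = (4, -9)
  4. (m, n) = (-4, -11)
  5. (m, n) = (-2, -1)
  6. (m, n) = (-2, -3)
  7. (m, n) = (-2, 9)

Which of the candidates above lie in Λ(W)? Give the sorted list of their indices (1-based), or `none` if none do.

Numerically β ≈ 4.2361 and β' = −1/β ≈ -0.2361.
[1] lift (5,7): star map gives 3.3475; window check -1.3 ≤ 3.3475 < -0.1 is false → out
[2] lift (-2,-4): star map gives -1.0557; window check -1.3 ≤ -1.0557 < -0.1 is true → IN Λ
[3] lift (4,-9): star map gives 6.1246; window check -1.3 ≤ 6.1246 < -0.1 is false → out
[4] lift (-4,-11): star map gives -1.4033; window check -1.3 ≤ -1.4033 < -0.1 is false → out
[5] lift (-2,-1): star map gives -1.7639; window check -1.3 ≤ -1.7639 < -0.1 is false → out
[6] lift (-2,-3): star map gives -1.2918; window check -1.3 ≤ -1.2918 < -0.1 is true → IN Λ
[7] lift (-2,9): star map gives -4.1246; window check -1.3 ≤ -4.1246 < -0.1 is false → out

2, 6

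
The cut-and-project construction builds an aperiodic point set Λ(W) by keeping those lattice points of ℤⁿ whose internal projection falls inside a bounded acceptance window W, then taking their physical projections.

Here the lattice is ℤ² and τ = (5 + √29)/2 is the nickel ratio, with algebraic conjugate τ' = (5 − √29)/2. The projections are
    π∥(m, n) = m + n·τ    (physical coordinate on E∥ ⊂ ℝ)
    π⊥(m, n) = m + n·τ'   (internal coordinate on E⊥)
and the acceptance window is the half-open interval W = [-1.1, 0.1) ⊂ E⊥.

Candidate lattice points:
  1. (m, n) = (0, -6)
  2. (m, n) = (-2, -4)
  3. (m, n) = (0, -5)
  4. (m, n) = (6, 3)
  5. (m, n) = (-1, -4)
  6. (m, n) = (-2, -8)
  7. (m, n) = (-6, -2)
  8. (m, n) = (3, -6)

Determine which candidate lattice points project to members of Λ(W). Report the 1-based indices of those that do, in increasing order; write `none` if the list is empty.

5, 6

τ' = (5−√29)/2 ≈ -0.19258.
#1 (0,-6): internal coord 0 + (-6)·τ' = +1.15549; +1.15549 ∉ [-1.1, 0.1) → out
#2 (-2,-4): internal coord -2 + (-4)·τ' = -1.22967; -1.22967 ∉ [-1.1, 0.1) → out
#3 (0,-5): internal coord 0 + (-5)·τ' = +0.96291; +0.96291 ∉ [-1.1, 0.1) → out
#4 (6,3): internal coord 6 + (3)·τ' = +5.42225; +5.42225 ∉ [-1.1, 0.1) → out
#5 (-1,-4): internal coord -1 + (-4)·τ' = -0.22967; -0.22967 ∈ [-1.1, 0.1) → IN Λ
#6 (-2,-8): internal coord -2 + (-8)·τ' = -0.45934; -0.45934 ∈ [-1.1, 0.1) → IN Λ
#7 (-6,-2): internal coord -6 + (-2)·τ' = -5.61484; -5.61484 ∉ [-1.1, 0.1) → out
#8 (3,-6): internal coord 3 + (-6)·τ' = +4.15549; +4.15549 ∉ [-1.1, 0.1) → out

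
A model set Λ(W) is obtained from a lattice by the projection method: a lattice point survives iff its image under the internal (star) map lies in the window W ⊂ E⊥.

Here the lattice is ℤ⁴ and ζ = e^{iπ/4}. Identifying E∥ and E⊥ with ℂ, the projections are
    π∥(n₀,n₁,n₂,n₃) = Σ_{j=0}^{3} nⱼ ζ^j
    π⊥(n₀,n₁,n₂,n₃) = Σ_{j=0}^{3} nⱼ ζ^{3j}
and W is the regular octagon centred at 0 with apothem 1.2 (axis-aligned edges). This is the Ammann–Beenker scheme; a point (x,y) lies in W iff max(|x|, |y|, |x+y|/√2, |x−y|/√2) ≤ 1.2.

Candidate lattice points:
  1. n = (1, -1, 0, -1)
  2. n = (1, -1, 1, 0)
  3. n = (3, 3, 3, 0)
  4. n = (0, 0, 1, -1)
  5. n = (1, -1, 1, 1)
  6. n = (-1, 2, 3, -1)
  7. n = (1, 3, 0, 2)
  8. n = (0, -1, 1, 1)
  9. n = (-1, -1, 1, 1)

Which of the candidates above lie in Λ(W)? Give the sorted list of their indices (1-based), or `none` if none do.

π⊥(n) = n₀ + n₁ζ³ + n₂ζ⁶ + n₃ζ⁹ where ζ = e^{iπ/4}.
#1 (1, -1, 0, -1): internal (1.0000, -1.4142); octagon support 1.7071 vs apothem 1.2 → ∉ W
#2 (1, -1, 1, 0): internal (1.7071, -1.7071); octagon support 2.4142 vs apothem 1.2 → ∉ W
#3 (3, 3, 3, 0): internal (0.8787, -0.8787); octagon support 1.2426 vs apothem 1.2 → ∉ W
#4 (0, 0, 1, -1): internal (-0.7071, -1.7071); octagon support 1.7071 vs apothem 1.2 → ∉ W
#5 (1, -1, 1, 1): internal (2.4142, -1.0000); octagon support 2.4142 vs apothem 1.2 → ∉ W
#6 (-1, 2, 3, -1): internal (-3.1213, -2.2929); octagon support 3.8284 vs apothem 1.2 → ∉ W
#7 (1, 3, 0, 2): internal (0.2929, 3.5355); octagon support 3.5355 vs apothem 1.2 → ∉ W
#8 (0, -1, 1, 1): internal (1.4142, -1.0000); octagon support 1.7071 vs apothem 1.2 → ∉ W
#9 (-1, -1, 1, 1): internal (0.4142, -1.0000); octagon support 1.0000 vs apothem 1.2 → ∈ W

9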